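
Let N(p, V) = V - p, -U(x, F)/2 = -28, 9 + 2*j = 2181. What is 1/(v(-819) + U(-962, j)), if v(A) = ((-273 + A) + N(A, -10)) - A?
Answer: 1/592 ≈ 0.0016892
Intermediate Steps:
j = 1086 (j = -9/2 + (1/2)*2181 = -9/2 + 2181/2 = 1086)
U(x, F) = 56 (U(x, F) = -2*(-28) = 56)
v(A) = -283 - A (v(A) = ((-273 + A) + (-10 - A)) - A = -283 - A)
1/(v(-819) + U(-962, j)) = 1/((-283 - 1*(-819)) + 56) = 1/((-283 + 819) + 56) = 1/(536 + 56) = 1/592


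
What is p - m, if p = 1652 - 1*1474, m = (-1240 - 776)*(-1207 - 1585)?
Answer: -5628494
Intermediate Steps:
m = 5628672 (m = -2016*(-2792) = 5628672)
p = 178 (p = 1652 - 1474 = 178)
p - m = 178 - 1*5628672 = 178 - 5628672 = -5628494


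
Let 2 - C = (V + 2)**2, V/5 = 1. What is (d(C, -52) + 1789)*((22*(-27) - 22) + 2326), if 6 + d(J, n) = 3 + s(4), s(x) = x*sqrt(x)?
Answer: 3067740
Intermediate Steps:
V = 5 (V = 5*1 = 5)
s(x) = x**(3/2)
C = -47 (C = 2 - (5 + 2)**2 = 2 - 1*7**2 = 2 - 1*49 = 2 - 49 = -47)
d(J, n) = 5 (d(J, n) = -6 + (3 + 4**(3/2)) = -6 + (3 + 8) = -6 + 11 = 5)
(d(C, -52) + 1789)*((22*(-27) - 22) + 2326) = (5 + 1789)*((22*(-27) - 22) + 2326) = 1794*((-594 - 22) + 2326) = 1794*(-616 + 2326) = 1794*1710 = 3067740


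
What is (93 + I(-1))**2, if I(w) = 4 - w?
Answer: 9604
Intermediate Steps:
(93 + I(-1))**2 = (93 + (4 - 1*(-1)))**2 = (93 + (4 + 1))**2 = (93 + 5)**2 = 98**2 = 9604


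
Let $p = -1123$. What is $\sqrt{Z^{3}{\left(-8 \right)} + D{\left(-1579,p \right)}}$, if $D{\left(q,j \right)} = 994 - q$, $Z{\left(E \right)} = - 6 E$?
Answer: $\sqrt{113165} \approx 336.4$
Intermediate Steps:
$\sqrt{Z^{3}{\left(-8 \right)} + D{\left(-1579,p \right)}} = \sqrt{\left(\left(-6\right) \left(-8\right)\right)^{3} + \left(994 - -1579\right)} = \sqrt{48^{3} + \left(994 + 1579\right)} = \sqrt{110592 + 2573} = \sqrt{113165}$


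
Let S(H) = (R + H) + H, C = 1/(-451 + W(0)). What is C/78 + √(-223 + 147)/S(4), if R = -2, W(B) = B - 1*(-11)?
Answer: -1/34320 + I*√19/3 ≈ -2.9138e-5 + 1.453*I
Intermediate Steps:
W(B) = 11 + B (W(B) = B + 11 = 11 + B)
C = -1/440 (C = 1/(-451 + (11 + 0)) = 1/(-451 + 11) = 1/(-440) = -1/440 ≈ -0.0022727)
S(H) = -2 + 2*H (S(H) = (-2 + H) + H = -2 + 2*H)
C/78 + √(-223 + 147)/S(4) = -1/440/78 + √(-223 + 147)/(-2 + 2*4) = -1/440*1/78 + √(-76)/(-2 + 8) = -1/34320 + (2*I*√19)/6 = -1/34320 + (2*I*√19)*(⅙) = -1/34320 + I*√19/3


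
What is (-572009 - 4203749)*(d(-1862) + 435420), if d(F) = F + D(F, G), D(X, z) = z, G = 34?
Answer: -2070730462736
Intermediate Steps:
d(F) = 34 + F (d(F) = F + 34 = 34 + F)
(-572009 - 4203749)*(d(-1862) + 435420) = (-572009 - 4203749)*((34 - 1862) + 435420) = -4775758*(-1828 + 435420) = -4775758*433592 = -2070730462736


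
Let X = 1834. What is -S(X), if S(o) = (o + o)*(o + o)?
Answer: -13454224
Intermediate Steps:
S(o) = 4*o² (S(o) = (2*o)*(2*o) = 4*o²)
-S(X) = -4*1834² = -4*3363556 = -1*13454224 = -13454224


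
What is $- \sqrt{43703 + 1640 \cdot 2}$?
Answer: $- \sqrt{46983} \approx -216.76$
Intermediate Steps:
$- \sqrt{43703 + 1640 \cdot 2} = - \sqrt{43703 + 3280} = - \sqrt{46983}$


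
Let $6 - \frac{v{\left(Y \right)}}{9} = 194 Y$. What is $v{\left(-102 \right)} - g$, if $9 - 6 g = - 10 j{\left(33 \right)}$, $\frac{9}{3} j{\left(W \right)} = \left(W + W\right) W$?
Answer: $\frac{353869}{2} \approx 1.7693 \cdot 10^{5}$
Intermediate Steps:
$j{\left(W \right)} = \frac{2 W^{2}}{3}$ ($j{\left(W \right)} = \frac{\left(W + W\right) W}{3} = \frac{2 W W}{3} = \frac{2 W^{2}}{3}$)
$g = \frac{2423}{2}$ ($g = \frac{3}{2} - \frac{\left(-10\right) \frac{2 \cdot 33^{2}}{3}}{6} = \frac{3}{2} - \frac{\left(-10\right) \frac{2}{3} \cdot 1089}{6} = \frac{3}{2} - \frac{\left(-10\right) 726}{6} = \frac{3}{2} - -1210 = \frac{3}{2} + 1210 = \frac{2423}{2} \approx 1211.5$)
$v{\left(Y \right)} = 54 - 1746 Y$ ($v{\left(Y \right)} = 54 - 9 \cdot 194 Y = 54 - 1746 Y$)
$v{\left(-102 \right)} - g = \left(54 - -178092\right) - \frac{2423}{2} = \left(54 + 178092\right) - \frac{2423}{2} = 178146 - \frac{2423}{2} = \frac{353869}{2}$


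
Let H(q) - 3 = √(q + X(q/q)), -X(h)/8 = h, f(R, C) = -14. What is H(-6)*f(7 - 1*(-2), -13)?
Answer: -42 - 14*I*√14 ≈ -42.0 - 52.383*I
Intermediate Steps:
X(h) = -8*h
H(q) = 3 + √(-8 + q) (H(q) = 3 + √(q - 8*q/q) = 3 + √(q - 8*1) = 3 + √(q - 8) = 3 + √(-8 + q))
H(-6)*f(7 - 1*(-2), -13) = (3 + √(-8 - 6))*(-14) = (3 + √(-14))*(-14) = (3 + I*√14)*(-14) = -42 - 14*I*√14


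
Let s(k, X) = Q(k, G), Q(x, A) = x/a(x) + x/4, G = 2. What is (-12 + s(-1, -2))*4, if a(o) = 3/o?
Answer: -143/3 ≈ -47.667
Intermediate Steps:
Q(x, A) = x**2/3 + x/4 (Q(x, A) = x/((3/x)) + x/4 = x*(x/3) + x*(1/4) = x**2/3 + x/4)
s(k, X) = k*(3 + 4*k)/12
(-12 + s(-1, -2))*4 = (-12 + (1/12)*(-1)*(3 + 4*(-1)))*4 = (-12 + (1/12)*(-1)*(3 - 4))*4 = (-12 + (1/12)*(-1)*(-1))*4 = (-12 + 1/12)*4 = -143/12*4 = -143/3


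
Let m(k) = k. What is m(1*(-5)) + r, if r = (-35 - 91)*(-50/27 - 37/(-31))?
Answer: 7249/93 ≈ 77.946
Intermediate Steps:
r = 7714/93 (r = -126*(-50*1/27 - 37*(-1/31)) = -126*(-50/27 + 37/31) = -126*(-551/837) = 7714/93 ≈ 82.946)
m(1*(-5)) + r = 1*(-5) + 7714/93 = -5 + 7714/93 = 7249/93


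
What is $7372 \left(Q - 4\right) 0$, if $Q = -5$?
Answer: $0$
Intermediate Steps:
$7372 \left(Q - 4\right) 0 = 7372 \left(-5 - 4\right) 0 = 7372 \left(\left(-9\right) 0\right) = 7372 \cdot 0 = 0$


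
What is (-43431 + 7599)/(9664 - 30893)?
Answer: 35832/21229 ≈ 1.6879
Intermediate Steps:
(-43431 + 7599)/(9664 - 30893) = -35832/(-21229) = -35832*(-1/21229) = 35832/21229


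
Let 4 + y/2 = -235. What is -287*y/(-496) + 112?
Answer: -40817/248 ≈ -164.58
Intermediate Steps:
y = -478 (y = -8 + 2*(-235) = -8 - 470 = -478)
-287*y/(-496) + 112 = -(-137186)/(-496) + 112 = -(-137186)*(-1)/496 + 112 = -287*239/248 + 112 = -68593/248 + 112 = -40817/248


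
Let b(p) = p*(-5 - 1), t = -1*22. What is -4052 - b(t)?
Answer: -4184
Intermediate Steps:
t = -22
b(p) = -6*p (b(p) = p*(-6) = -6*p)
-4052 - b(t) = -4052 - (-6)*(-22) = -4052 - 1*132 = -4052 - 132 = -4184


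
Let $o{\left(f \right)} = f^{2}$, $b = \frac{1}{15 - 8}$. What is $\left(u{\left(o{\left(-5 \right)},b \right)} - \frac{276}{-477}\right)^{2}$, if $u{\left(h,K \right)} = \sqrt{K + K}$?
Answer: $\frac{109810}{176967} + \frac{184 \sqrt{14}}{1113} \approx 1.2391$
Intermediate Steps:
$b = \frac{1}{7} \approx 0.14286$
$u{\left(h,K \right)} = \sqrt{2} \sqrt{K}$ ($u{\left(h,K \right)} = \sqrt{2 K} = \sqrt{2} \sqrt{K}$)
$\left(u{\left(o{\left(-5 \right)},b \right)} - \frac{276}{-477}\right)^{2} = \left(\frac{\sqrt{2}}{\sqrt{7}} - \frac{276}{-477}\right)^{2} = \left(\sqrt{2} \frac{\sqrt{7}}{7} - - \frac{92}{159}\right)^{2} = \left(\frac{\sqrt{14}}{7} + \frac{92}{159}\right)^{2} = \left(\frac{92}{159} + \frac{\sqrt{14}}{7}\right)^{2}$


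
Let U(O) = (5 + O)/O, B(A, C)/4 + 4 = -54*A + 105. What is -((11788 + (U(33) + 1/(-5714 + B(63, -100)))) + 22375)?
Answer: -7109491591/208098 ≈ -34164.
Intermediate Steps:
B(A, C) = 404 - 216*A (B(A, C) = -16 + 4*(-54*A + 105) = -16 + 4*(105 - 54*A) = -16 + (420 - 216*A) = 404 - 216*A)
-((11788 + (U(33) + 1/(-5714 + B(63, -100)))) + 22375) = -((11788 + ((5 + 33)/33 + 1/(-5714 + (404 - 216*63)))) + 22375) = -((11788 + ((1/33)*38 + 1/(-5714 + (404 - 13608)))) + 22375) = -((11788 + (38/33 + 1/(-5714 - 13204))) + 22375) = -((11788 + (38/33 + 1/(-18918))) + 22375) = -((11788 + (38/33 - 1/18918)) + 22375) = -((11788 + 239617/208098) + 22375) = -(2453298841/208098 + 22375) = -1*7109491591/208098 = -7109491591/208098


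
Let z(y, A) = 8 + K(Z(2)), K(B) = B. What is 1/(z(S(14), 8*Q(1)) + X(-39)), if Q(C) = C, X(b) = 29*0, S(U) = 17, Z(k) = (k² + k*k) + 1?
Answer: 1/17 ≈ 0.058824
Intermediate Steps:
Z(k) = 1 + 2*k² (Z(k) = (k² + k²) + 1 = 2*k² + 1 = 1 + 2*k²)
X(b) = 0
z(y, A) = 17 (z(y, A) = 8 + (1 + 2*2²) = 8 + (1 + 2*4) = 8 + (1 + 8) = 8 + 9 = 17)
1/(z(S(14), 8*Q(1)) + X(-39)) = 1/(17 + 0) = 1/17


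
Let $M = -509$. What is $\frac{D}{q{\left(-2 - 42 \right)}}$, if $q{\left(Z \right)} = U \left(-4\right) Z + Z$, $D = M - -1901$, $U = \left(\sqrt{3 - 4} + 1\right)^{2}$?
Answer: $- \frac{348}{715} - \frac{2784 i}{715} \approx -0.48671 - 3.8937 i$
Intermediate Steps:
$U = \left(1 + i\right)^{2}$ ($U = \left(\sqrt{-1} + 1\right)^{2} = \left(i + 1\right)^{2} = \left(1 + i\right)^{2} \approx 2.0 i$)
$D = 1392$ ($D = -509 - -1901 = -509 + 1901 = 1392$)
$q{\left(Z \right)} = Z - 8 i Z$ ($q{\left(Z \right)} = 2 i \left(-4\right) Z + Z = - 8 i Z + Z = Z - 8 i Z$)
$\frac{D}{q{\left(-2 - 42 \right)}} = \frac{1392}{\left(-2 - 42\right) \left(1 - 8 i\right)} = \frac{1392}{\left(-44\right) \left(1 - 8 i\right)} = \frac{1392}{-44 + 352 i} = 1392 \frac{-44 - 352 i}{125840} = \frac{87 \left(-44 - 352 i\right)}{7865}$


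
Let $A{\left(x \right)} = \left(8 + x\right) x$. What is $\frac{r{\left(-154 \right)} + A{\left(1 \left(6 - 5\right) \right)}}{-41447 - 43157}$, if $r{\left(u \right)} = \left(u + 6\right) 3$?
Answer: $\frac{435}{84604} \approx 0.0051416$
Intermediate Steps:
$r{\left(u \right)} = 18 + 3 u$ ($r{\left(u \right)} = \left(6 + u\right) 3 = 18 + 3 u$)
$A{\left(x \right)} = x \left(8 + x\right)$
$\frac{r{\left(-154 \right)} + A{\left(1 \left(6 - 5\right) \right)}}{-41447 - 43157} = \frac{\left(18 + 3 \left(-154\right)\right) + 1 \left(6 - 5\right) \left(8 + 1 \left(6 - 5\right)\right)}{-41447 - 43157} = \frac{\left(18 - 462\right) + 1 \cdot 1 \left(8 + 1 \cdot 1\right)}{-84604} = \left(-444 + 1 \left(8 + 1\right)\right) \left(- \frac{1}{84604}\right) = \left(-444 + 1 \cdot 9\right) \left(- \frac{1}{84604}\right) = \left(-444 + 9\right) \left(- \frac{1}{84604}\right) = \left(-435\right) \left(- \frac{1}{84604}\right) = \frac{435}{84604}$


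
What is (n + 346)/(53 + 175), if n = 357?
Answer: 37/12 ≈ 3.0833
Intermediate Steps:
(n + 346)/(53 + 175) = (357 + 346)/(53 + 175) = 703/228 = 703*(1/228) = 37/12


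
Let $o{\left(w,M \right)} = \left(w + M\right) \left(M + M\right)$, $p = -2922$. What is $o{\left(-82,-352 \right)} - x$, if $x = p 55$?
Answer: $466246$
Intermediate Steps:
$o{\left(w,M \right)} = 2 M \left(M + w\right)$ ($o{\left(w,M \right)} = \left(M + w\right) 2 M = 2 M \left(M + w\right)$)
$x = -160710$ ($x = \left(-2922\right) 55 = -160710$)
$o{\left(-82,-352 \right)} - x = 2 \left(-352\right) \left(-352 - 82\right) - -160710 = 2 \left(-352\right) \left(-434\right) + 160710 = 305536 + 160710 = 466246$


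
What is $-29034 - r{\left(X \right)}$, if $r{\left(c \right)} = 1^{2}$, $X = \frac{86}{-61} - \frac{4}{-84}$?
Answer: $-29035$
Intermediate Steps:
$X = - \frac{1745}{1281}$ ($X = 86 \left(- \frac{1}{61}\right) - - \frac{1}{21} = - \frac{86}{61} + \frac{1}{21} = - \frac{1745}{1281} \approx -1.3622$)
$r{\left(c \right)} = 1$
$-29034 - r{\left(X \right)} = -29034 - 1 = -29035$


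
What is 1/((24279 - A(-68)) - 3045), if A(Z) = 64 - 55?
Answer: 1/21225 ≈ 4.7114e-5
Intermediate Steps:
A(Z) = 9
1/((24279 - A(-68)) - 3045) = 1/((24279 - 1*9) - 3045) = 1/((24279 - 9) - 3045) = 1/(24270 - 3045) = 1/21225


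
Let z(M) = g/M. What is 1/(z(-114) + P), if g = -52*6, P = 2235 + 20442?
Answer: 19/430915 ≈ 4.4092e-5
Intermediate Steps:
P = 22677
g = -312
z(M) = -312/M
1/(z(-114) + P) = 1/(-312/(-114) + 22677) = 1/(-312*(-1/114) + 22677) = 1/(52/19 + 22677) = 1/(430915/19) = 19/430915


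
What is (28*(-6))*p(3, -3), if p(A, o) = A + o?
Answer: 0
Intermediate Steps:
(28*(-6))*p(3, -3) = (28*(-6))*(3 - 3) = -168*0 = 0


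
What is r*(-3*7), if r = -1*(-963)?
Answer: -20223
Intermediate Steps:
r = 963
r*(-3*7) = 963*(-3*7) = 963*(-21) = -20223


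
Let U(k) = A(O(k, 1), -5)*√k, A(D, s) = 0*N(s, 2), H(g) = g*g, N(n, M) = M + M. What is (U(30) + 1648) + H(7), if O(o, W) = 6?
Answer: 1697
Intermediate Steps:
N(n, M) = 2*M
H(g) = g²
A(D, s) = 0 (A(D, s) = 0*(2*2) = 0*4 = 0)
U(k) = 0 (U(k) = 0*√k = 0)
(U(30) + 1648) + H(7) = (0 + 1648) + 7² = 1648 + 49 = 1697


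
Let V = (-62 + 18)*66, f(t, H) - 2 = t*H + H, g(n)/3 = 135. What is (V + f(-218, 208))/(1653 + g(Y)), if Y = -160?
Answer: -24019/1029 ≈ -23.342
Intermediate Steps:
g(n) = 405 (g(n) = 3*135 = 405)
f(t, H) = 2 + H + H*t (f(t, H) = 2 + (t*H + H) = 2 + (H*t + H) = 2 + (H + H*t) = 2 + H + H*t)
V = -2904 (V = -44*66 = -2904)
(V + f(-218, 208))/(1653 + g(Y)) = (-2904 + (2 + 208 + 208*(-218)))/(1653 + 405) = (-2904 + (2 + 208 - 45344))/2058 = (-2904 - 45134)*(1/2058) = -48038*1/2058 = -24019/1029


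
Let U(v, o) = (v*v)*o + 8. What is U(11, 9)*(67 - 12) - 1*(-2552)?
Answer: 62887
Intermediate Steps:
U(v, o) = 8 + o*v² (U(v, o) = v²*o + 8 = o*v² + 8 = 8 + o*v²)
U(11, 9)*(67 - 12) - 1*(-2552) = (8 + 9*11²)*(67 - 12) - 1*(-2552) = (8 + 9*121)*55 + 2552 = (8 + 1089)*55 + 2552 = 1097*55 + 2552 = 60335 + 2552 = 62887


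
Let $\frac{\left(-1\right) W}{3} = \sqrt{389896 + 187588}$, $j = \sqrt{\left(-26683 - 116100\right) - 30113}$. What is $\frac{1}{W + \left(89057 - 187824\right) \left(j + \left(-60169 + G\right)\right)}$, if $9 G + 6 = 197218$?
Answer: $- \frac{9}{-34006367003 + 54 \sqrt{144371} + 3555612 i \sqrt{10806}} \approx 2.6463 \cdot 10^{-10} + 2.8762 \cdot 10^{-12} i$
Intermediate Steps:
$G = \frac{197212}{9}$ ($G = - \frac{2}{3} + \frac{1}{9} \cdot 197218 = - \frac{2}{3} + \frac{197218}{9} = \frac{197212}{9} \approx 21912.0$)
$j = 4 i \sqrt{10806}$ ($j = \sqrt{-142783 - 30113} = \sqrt{-172896} = 4 i \sqrt{10806} \approx 415.81 i$)
$W = - 6 \sqrt{144371}$ ($W = - 3 \sqrt{389896 + 187588} = - 3 \sqrt{577484} = - 3 \cdot 2 \sqrt{144371} = - 6 \sqrt{144371} \approx -2279.8$)
$\frac{1}{W + \left(89057 - 187824\right) \left(j + \left(-60169 + G\right)\right)} = \frac{1}{- 6 \sqrt{144371} + \left(89057 - 187824\right) \left(4 i \sqrt{10806} + \left(-60169 + \frac{197212}{9}\right)\right)} = \frac{1}{- 6 \sqrt{144371} - 98767 \left(4 i \sqrt{10806} - \frac{344309}{9}\right)} = \frac{1}{- 6 \sqrt{144371} - 98767 \left(- \frac{344309}{9} + 4 i \sqrt{10806}\right)} = \frac{1}{- 6 \sqrt{144371} + \left(\frac{34006367003}{9} - 395068 i \sqrt{10806}\right)} = \frac{1}{\frac{34006367003}{9} - 6 \sqrt{144371} - 395068 i \sqrt{10806}}$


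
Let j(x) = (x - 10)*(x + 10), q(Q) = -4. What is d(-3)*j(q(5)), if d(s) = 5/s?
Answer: 140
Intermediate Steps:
j(x) = (-10 + x)*(10 + x)
d(-3)*j(q(5)) = (5/(-3))*(-100 + (-4)²) = (5*(-⅓))*(-100 + 16) = -5/3*(-84) = 140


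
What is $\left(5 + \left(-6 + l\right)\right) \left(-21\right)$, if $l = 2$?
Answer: $-21$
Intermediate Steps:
$\left(5 + \left(-6 + l\right)\right) \left(-21\right) = \left(5 + \left(-6 + 2\right)\right) \left(-21\right) = \left(5 - 4\right) \left(-21\right) = 1 \left(-21\right) = -21$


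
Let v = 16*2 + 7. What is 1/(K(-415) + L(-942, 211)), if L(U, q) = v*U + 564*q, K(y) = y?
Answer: 1/81851 ≈ 1.2217e-5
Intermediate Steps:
v = 39 (v = 32 + 7 = 39)
L(U, q) = 39*U + 564*q
1/(K(-415) + L(-942, 211)) = 1/(-415 + (39*(-942) + 564*211)) = 1/(-415 + (-36738 + 119004)) = 1/(-415 + 82266) = 1/81851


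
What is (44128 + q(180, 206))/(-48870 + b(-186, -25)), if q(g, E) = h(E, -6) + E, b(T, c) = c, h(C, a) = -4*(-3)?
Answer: -44346/48895 ≈ -0.90696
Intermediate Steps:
h(C, a) = 12
q(g, E) = 12 + E
(44128 + q(180, 206))/(-48870 + b(-186, -25)) = (44128 + (12 + 206))/(-48870 - 25) = (44128 + 218)/(-48895) = 44346*(-1/48895) = -44346/48895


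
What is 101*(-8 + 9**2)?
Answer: 7373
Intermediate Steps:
101*(-8 + 9**2) = 101*(-8 + 81) = 101*73 = 7373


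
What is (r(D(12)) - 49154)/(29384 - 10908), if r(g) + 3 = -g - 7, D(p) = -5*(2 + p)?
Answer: -24547/9238 ≈ -2.6572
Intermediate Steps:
D(p) = -10 - 5*p
r(g) = -10 - g (r(g) = -3 + (-g - 7) = -3 + (-7 - g) = -10 - g)
(r(D(12)) - 49154)/(29384 - 10908) = ((-10 - (-10 - 5*12)) - 49154)/(29384 - 10908) = ((-10 - (-10 - 60)) - 49154)/18476 = ((-10 - 1*(-70)) - 49154)*(1/18476) = ((-10 + 70) - 49154)*(1/18476) = (60 - 49154)*(1/18476) = -49094*1/18476 = -24547/9238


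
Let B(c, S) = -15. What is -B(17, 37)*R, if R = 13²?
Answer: 2535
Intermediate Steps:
R = 169
-B(17, 37)*R = -(-15)*169 = -1*(-2535) = 2535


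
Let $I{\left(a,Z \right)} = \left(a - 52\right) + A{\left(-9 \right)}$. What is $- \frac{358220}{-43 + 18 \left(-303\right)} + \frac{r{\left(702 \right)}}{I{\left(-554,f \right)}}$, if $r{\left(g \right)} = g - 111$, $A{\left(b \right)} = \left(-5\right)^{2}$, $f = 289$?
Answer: $\frac{204877093}{3193757} \approx 64.149$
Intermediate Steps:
$A{\left(b \right)} = 25$
$r{\left(g \right)} = -111 + g$
$I{\left(a,Z \right)} = -27 + a$ ($I{\left(a,Z \right)} = \left(a - 52\right) + 25 = \left(-52 + a\right) + 25 = -27 + a$)
$- \frac{358220}{-43 + 18 \left(-303\right)} + \frac{r{\left(702 \right)}}{I{\left(-554,f \right)}} = - \frac{358220}{-43 + 18 \left(-303\right)} + \frac{-111 + 702}{-27 - 554} = - \frac{358220}{-43 - 5454} + \frac{591}{-581} = - \frac{358220}{-5497} + 591 \left(- \frac{1}{581}\right) = \left(-358220\right) \left(- \frac{1}{5497}\right) - \frac{591}{581} = \frac{358220}{5497} - \frac{591}{581} = \frac{204877093}{3193757}$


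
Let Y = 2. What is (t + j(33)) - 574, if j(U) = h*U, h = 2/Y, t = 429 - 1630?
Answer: -1742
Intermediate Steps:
t = -1201
h = 1 (h = 2/2 = 2*(1/2) = 1)
j(U) = U (j(U) = 1*U = U)
(t + j(33)) - 574 = (-1201 + 33) - 574 = -1168 - 574 = -1742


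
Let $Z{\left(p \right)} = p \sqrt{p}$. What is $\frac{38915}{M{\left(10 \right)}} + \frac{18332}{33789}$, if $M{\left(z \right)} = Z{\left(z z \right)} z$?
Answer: $\frac{299643787}{67578000} \approx 4.434$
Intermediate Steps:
$Z{\left(p \right)} = p^{\frac{3}{2}}$
$M{\left(z \right)} = z \left(z^{2}\right)^{\frac{3}{2}}$ ($M{\left(z \right)} = \left(z z\right)^{\frac{3}{2}} z = \left(z^{2}\right)^{\frac{3}{2}} z = z \left(z^{2}\right)^{\frac{3}{2}}$)
$\frac{38915}{M{\left(10 \right)}} + \frac{18332}{33789} = \frac{38915}{10 \left(10^{2}\right)^{\frac{3}{2}}} + \frac{18332}{33789} = \frac{38915}{10 \cdot 100^{\frac{3}{2}}} + 18332 \cdot \frac{1}{33789} = \frac{38915}{10 \cdot 1000} + \frac{18332}{33789} = \frac{38915}{10000} + \frac{18332}{33789} = 38915 \cdot \frac{1}{10000} + \frac{18332}{33789} = \frac{7783}{2000} + \frac{18332}{33789} = \frac{299643787}{67578000}$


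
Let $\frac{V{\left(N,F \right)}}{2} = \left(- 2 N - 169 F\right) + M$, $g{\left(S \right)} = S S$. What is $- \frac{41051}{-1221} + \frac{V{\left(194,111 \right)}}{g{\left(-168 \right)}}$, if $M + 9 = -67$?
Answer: $\frac{185280143}{5743584} \approx 32.259$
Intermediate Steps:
$M = -76$ ($M = -9 - 67 = -76$)
$g{\left(S \right)} = S^{2}$
$V{\left(N,F \right)} = -152 - 338 F - 4 N$ ($V{\left(N,F \right)} = 2 \left(\left(- 2 N - 169 F\right) - 76\right) = 2 \left(\left(- 169 F - 2 N\right) - 76\right) = 2 \left(-76 - 169 F - 2 N\right) = -152 - 338 F - 4 N$)
$- \frac{41051}{-1221} + \frac{V{\left(194,111 \right)}}{g{\left(-168 \right)}} = - \frac{41051}{-1221} + \frac{-152 - 37518 - 776}{\left(-168\right)^{2}} = \left(-41051\right) \left(- \frac{1}{1221}\right) + \frac{-152 - 37518 - 776}{28224} = \frac{41051}{1221} - \frac{19223}{14112} = \frac{185280143}{5743584}$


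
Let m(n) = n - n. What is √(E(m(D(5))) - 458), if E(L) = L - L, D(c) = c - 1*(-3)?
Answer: I*√458 ≈ 21.401*I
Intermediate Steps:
D(c) = 3 + c (D(c) = c + 3 = 3 + c)
m(n) = 0
E(L) = 0
√(E(m(D(5))) - 458) = √(0 - 458) = √(-458) = I*√458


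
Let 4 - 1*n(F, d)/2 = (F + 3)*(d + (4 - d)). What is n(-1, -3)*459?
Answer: -3672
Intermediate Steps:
n(F, d) = -16 - 8*F (n(F, d) = 8 - 2*(F + 3)*(d + (4 - d)) = 8 - 2*(3 + F)*4 = 8 - 2*(12 + 4*F) = 8 + (-24 - 8*F) = -16 - 8*F)
n(-1, -3)*459 = (-16 - 8*(-1))*459 = (-16 + 8)*459 = -8*459 = -3672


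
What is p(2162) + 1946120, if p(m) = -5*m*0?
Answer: 1946120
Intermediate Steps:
p(m) = 0
p(2162) + 1946120 = 0 + 1946120 = 1946120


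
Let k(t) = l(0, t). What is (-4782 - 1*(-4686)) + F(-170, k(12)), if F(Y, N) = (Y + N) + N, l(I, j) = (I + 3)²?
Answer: -248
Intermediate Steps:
l(I, j) = (3 + I)²
k(t) = 9 (k(t) = (3 + 0)² = 3² = 9)
F(Y, N) = Y + 2*N (F(Y, N) = (N + Y) + N = Y + 2*N)
(-4782 - 1*(-4686)) + F(-170, k(12)) = (-4782 - 1*(-4686)) + (-170 + 2*9) = (-4782 + 4686) + (-170 + 18) = -96 - 152 = -248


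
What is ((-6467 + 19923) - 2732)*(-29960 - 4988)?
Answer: -374782352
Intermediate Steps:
((-6467 + 19923) - 2732)*(-29960 - 4988) = (13456 - 2732)*(-34948) = 10724*(-34948) = -374782352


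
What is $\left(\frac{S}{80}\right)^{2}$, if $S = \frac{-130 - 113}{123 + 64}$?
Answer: $\frac{59049}{223801600} \approx 0.00026385$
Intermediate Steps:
$S = - \frac{243}{187} \approx -1.2995$
$\left(\frac{S}{80}\right)^{2} = \left(- \frac{243}{187 \cdot 80}\right)^{2} = \left(\left(- \frac{243}{187}\right) \frac{1}{80}\right)^{2} = \left(- \frac{243}{14960}\right)^{2} = \frac{59049}{223801600}$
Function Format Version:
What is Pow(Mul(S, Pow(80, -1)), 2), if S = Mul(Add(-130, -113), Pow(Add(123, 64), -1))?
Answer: Rational(59049, 223801600) ≈ 0.00026385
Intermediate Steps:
S = Rational(-243, 187) (S = Mul(-243, Pow(187, -1)) = Mul(-243, Rational(1, 187)) = Rational(-243, 187) ≈ -1.2995)
Pow(Mul(S, Pow(80, -1)), 2) = Pow(Mul(Rational(-243, 187), Pow(80, -1)), 2) = Pow(Mul(Rational(-243, 187), Rational(1, 80)), 2) = Pow(Rational(-243, 14960), 2) = Rational(59049, 223801600)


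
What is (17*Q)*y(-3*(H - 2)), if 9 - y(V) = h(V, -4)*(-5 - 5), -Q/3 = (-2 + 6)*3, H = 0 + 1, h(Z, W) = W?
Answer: 18972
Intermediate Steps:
H = 1
Q = -36 (Q = -3*(-2 + 6)*3 = -12*3 = -3*12 = -36)
y(V) = -31 (y(V) = 9 - (-4)*(-5 - 5) = 9 - (-4)*(-10) = 9 - 1*40 = 9 - 40 = -31)
(17*Q)*y(-3*(H - 2)) = (17*(-36))*(-31) = -612*(-31) = 18972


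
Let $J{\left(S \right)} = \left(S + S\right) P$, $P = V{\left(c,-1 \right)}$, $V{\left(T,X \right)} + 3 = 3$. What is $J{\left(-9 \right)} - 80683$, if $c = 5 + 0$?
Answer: $-80683$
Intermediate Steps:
$c = 5$
$V{\left(T,X \right)} = 0$ ($V{\left(T,X \right)} = -3 + 3 = 0$)
$P = 0$
$J{\left(S \right)} = 0$ ($J{\left(S \right)} = \left(S + S\right) 0 = 2 S 0 = 0$)
$J{\left(-9 \right)} - 80683 = 0 - 80683 = -80683$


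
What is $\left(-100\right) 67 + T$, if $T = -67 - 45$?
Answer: $-6812$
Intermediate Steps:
$T = -112$
$\left(-100\right) 67 + T = \left(-100\right) 67 - 112 = -6700 - 112 = -6812$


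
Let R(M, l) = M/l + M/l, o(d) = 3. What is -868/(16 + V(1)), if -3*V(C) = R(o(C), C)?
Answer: -62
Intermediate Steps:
R(M, l) = 2*M/l
V(C) = -2/C (V(C) = -2*3/(3*C) = -2/C)
-868/(16 + V(1)) = -868/(16 - 2/1) = -868/(16 - 2*1) = -868/(16 - 2) = -868/14 = -868*1/14 = -62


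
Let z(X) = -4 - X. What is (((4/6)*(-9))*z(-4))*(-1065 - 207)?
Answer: 0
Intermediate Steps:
(((4/6)*(-9))*z(-4))*(-1065 - 207) = (((4/6)*(-9))*(-4 - 1*(-4)))*(-1065 - 207) = (((4*(1/6))*(-9))*(-4 + 4))*(-1272) = (((2/3)*(-9))*0)*(-1272) = -6*0*(-1272) = 0*(-1272) = 0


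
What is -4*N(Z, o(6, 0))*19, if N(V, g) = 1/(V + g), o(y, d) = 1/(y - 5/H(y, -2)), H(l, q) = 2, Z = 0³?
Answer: -266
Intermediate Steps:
Z = 0
o(y, d) = 1/(-5/2 + y) (o(y, d) = 1/(y - 5/2) = 1/(-5/2 + y))
-4*N(Z, o(6, 0))*19 = -4/(0 + 2/(-5 + 2*6))*19 = -4/(0 + 2/(-5 + 12))*19 = -4/(0 + 2/7)*19 = -4/2/7*19 = -4*7/2*19 = -14*19 = -266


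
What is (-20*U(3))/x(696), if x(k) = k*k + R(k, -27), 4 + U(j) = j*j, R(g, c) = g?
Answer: -25/121278 ≈ -0.00020614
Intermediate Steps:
U(j) = -4 + j² (U(j) = -4 + j*j = -4 + j²)
x(k) = k + k² (x(k) = k*k + k = k² + k = k + k²)
(-20*U(3))/x(696) = (-20*(-4 + 3²))/((696*(1 + 696))) = (-20*(-4 + 9))/((696*697)) = -20*5/485112 = -100*1/485112 = -25/121278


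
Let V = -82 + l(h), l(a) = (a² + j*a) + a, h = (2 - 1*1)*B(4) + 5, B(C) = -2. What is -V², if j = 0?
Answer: -4900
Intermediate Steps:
h = 3 (h = (2 - 1*1)*(-2) + 5 = (2 - 1)*(-2) + 5 = 1*(-2) + 5 = -2 + 5 = 3)
l(a) = a + a² (l(a) = (a² + 0*a) + a = (a² + 0) + a = a² + a = a + a²)
V = -70 (V = -82 + 3*(1 + 3) = -82 + 3*4 = -82 + 12 = -70)
-V² = -1*(-70)² = -1*4900 = -4900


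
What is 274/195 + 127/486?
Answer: 52643/31590 ≈ 1.6664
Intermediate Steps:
274/195 + 127/486 = 52643/31590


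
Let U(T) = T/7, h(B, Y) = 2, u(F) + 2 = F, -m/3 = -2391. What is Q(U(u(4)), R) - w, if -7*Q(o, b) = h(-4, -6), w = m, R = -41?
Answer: -50213/7 ≈ -7173.3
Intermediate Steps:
m = 7173 (m = -3*(-2391) = 7173)
u(F) = -2 + F
U(T) = T/7 (U(T) = T*(1/7) = T/7)
w = 7173
Q(o, b) = -2/7 (Q(o, b) = -1/7*2 = -2/7)
Q(U(u(4)), R) - w = -2/7 - 1*7173 = -2/7 - 7173 = -50213/7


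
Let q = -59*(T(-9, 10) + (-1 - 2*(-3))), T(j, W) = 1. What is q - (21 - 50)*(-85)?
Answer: -2819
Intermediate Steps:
q = -354 (q = -59*(1 + (-1 - 2*(-3))) = -59*(1 + (-1 + 6)) = -59*(1 + 5) = -59*6 = -354)
q - (21 - 50)*(-85) = -354 - (21 - 50)*(-85) = -354 - (-29)*(-85) = -354 - 1*2465 = -354 - 2465 = -2819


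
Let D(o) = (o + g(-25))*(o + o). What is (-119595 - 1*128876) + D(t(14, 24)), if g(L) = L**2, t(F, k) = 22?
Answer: -220003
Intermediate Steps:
D(o) = 2*o*(625 + o) (D(o) = (o + (-25)**2)*(o + o) = (o + 625)*(2*o) = (625 + o)*(2*o) = 2*o*(625 + o))
(-119595 - 1*128876) + D(t(14, 24)) = (-119595 - 1*128876) + 2*22*(625 + 22) = (-119595 - 128876) + 2*22*647 = -248471 + 28468 = -220003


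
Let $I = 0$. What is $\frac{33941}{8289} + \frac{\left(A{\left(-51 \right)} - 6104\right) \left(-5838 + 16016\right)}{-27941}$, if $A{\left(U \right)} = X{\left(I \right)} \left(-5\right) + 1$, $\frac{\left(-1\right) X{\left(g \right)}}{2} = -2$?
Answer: $\frac{517517946847}{231602949} \approx 2234.5$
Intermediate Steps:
$X{\left(g \right)} = 4$ ($X{\left(g \right)} = \left(-2\right) \left(-2\right) = 4$)
$A{\left(U \right)} = -19$ ($A{\left(U \right)} = 4 \left(-5\right) + 1 = -20 + 1 = -19$)
$\frac{33941}{8289} + \frac{\left(A{\left(-51 \right)} - 6104\right) \left(-5838 + 16016\right)}{-27941} = \frac{33941}{8289} + \frac{\left(-19 - 6104\right) \left(-5838 + 16016\right)}{-27941} = 33941 \cdot \frac{1}{8289} + \left(-19 - 6104\right) 10178 \left(- \frac{1}{27941}\right) = \frac{33941}{8289} + \left(-6123\right) 10178 \left(- \frac{1}{27941}\right) = \frac{33941}{8289} - - \frac{62319894}{27941} = \frac{33941}{8289} + \frac{62319894}{27941} = \frac{517517946847}{231602949}$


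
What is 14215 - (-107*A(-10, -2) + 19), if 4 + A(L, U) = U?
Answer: 13554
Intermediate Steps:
A(L, U) = -4 + U
14215 - (-107*A(-10, -2) + 19) = 14215 - (-107*(-4 - 2) + 19) = 14215 - (-107*(-6) + 19) = 14215 - (642 + 19) = 14215 - 1*661 = 14215 - 661 = 13554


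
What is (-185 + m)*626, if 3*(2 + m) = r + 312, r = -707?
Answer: -598456/3 ≈ -1.9949e+5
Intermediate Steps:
m = -401/3 (m = -2 + (-707 + 312)/3 = -2 + (⅓)*(-395) = -2 - 395/3 = -401/3 ≈ -133.67)
(-185 + m)*626 = (-185 - 401/3)*626 = -956/3*626 = -598456/3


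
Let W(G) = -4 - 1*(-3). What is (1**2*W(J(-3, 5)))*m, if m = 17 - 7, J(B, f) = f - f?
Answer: -10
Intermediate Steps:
J(B, f) = 0
W(G) = -1 (W(G) = -4 + 3 = -1)
m = 10
(1**2*W(J(-3, 5)))*m = (1**2*(-1))*10 = (1*(-1))*10 = -1*10 = -10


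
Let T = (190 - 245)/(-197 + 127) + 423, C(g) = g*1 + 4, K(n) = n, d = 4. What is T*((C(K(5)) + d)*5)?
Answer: 385645/14 ≈ 27546.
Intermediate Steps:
C(g) = 4 + g (C(g) = g + 4 = 4 + g)
T = 5933/14 (T = -55/(-70) + 423 = -55*(-1/70) + 423 = 11/14 + 423 = 5933/14 ≈ 423.79)
T*((C(K(5)) + d)*5) = 5933*(((4 + 5) + 4)*5)/14 = 5933*((9 + 4)*5)/14 = 5933*(13*5)/14 = (5933/14)*65 = 385645/14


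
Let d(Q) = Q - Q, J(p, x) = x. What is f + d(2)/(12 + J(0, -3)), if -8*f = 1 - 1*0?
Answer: -1/8 ≈ -0.12500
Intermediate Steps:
d(Q) = 0
f = -1/8 (f = -(1 - 1*0)/8 = -(1 + 0)/8 = -1/8*1 = -1/8 ≈ -0.12500)
f + d(2)/(12 + J(0, -3)) = -1/8 + 0/(12 - 3) = -1/8 + 0/9 = -1/8 + 0*(1/9) = -1/8 + 0 = -1/8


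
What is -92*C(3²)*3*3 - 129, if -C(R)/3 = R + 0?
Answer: 22227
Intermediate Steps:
C(R) = -3*R (C(R) = -3*(R + 0) = -3*R)
-92*C(3²)*3*3 - 129 = -92*-3*3²*3*3 - 129 = -92*-3*9*3*3 - 129 = -92*(-27*3)*3 - 129 = -(-7452)*3 - 129 = -92*(-243) - 129 = 22356 - 129 = 22227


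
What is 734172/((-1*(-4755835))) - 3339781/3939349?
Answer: -12991287638107/18734893851415 ≈ -0.69343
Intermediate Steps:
734172/((-1*(-4755835))) - 3339781/3939349 = 734172/4755835 - 3339781*1/3939349 = 734172*(1/4755835) - 3339781/3939349 = 734172/4755835 - 3339781/3939349 = -12991287638107/18734893851415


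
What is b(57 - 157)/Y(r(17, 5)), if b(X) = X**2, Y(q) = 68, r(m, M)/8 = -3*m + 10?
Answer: 2500/17 ≈ 147.06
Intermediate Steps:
r(m, M) = 80 - 24*m (r(m, M) = 8*(-3*m + 10) = 8*(10 - 3*m) = 80 - 24*m)
b(57 - 157)/Y(r(17, 5)) = (57 - 157)**2/68 = (-100)**2*(1/68) = 10000*(1/68) = 2500/17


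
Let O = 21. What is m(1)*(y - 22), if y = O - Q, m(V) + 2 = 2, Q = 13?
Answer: 0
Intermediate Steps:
m(V) = 0 (m(V) = -2 + 2 = 0)
y = 8 (y = 21 - 1*13 = 21 - 13 = 8)
m(1)*(y - 22) = 0*(8 - 22) = 0*(-14) = 0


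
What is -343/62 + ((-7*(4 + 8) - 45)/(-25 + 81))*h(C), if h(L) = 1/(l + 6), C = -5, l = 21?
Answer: -87769/15624 ≈ -5.6176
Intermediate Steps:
h(L) = 1/27 (h(L) = 1/(21 + 6) = 1/27)
-343/62 + ((-7*(4 + 8) - 45)/(-25 + 81))*h(C) = -343/62 + ((-7*(4 + 8) - 45)/(-25 + 81))*(1/27) = -343*1/62 + ((-7*12 - 45)/56)*(1/27) = -343/62 + ((-84 - 45)*(1/56))*(1/27) = -343/62 - 129*1/56*(1/27) = -343/62 - 129/56*1/27 = -343/62 - 43/504 = -87769/15624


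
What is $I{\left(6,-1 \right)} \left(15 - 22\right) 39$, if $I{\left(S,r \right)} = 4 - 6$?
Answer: $546$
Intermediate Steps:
$I{\left(S,r \right)} = -2$ ($I{\left(S,r \right)} = 4 - 6 = -2$)
$I{\left(6,-1 \right)} \left(15 - 22\right) 39 = - 2 \left(15 - 22\right) 39 = \left(-2\right) \left(-7\right) 39 = 14 \cdot 39 = 546$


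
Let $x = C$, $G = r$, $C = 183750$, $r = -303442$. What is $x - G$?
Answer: $487192$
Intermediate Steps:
$G = -303442$
$x = 183750$
$x - G = 183750 - -303442 = 183750 + 303442 = 487192$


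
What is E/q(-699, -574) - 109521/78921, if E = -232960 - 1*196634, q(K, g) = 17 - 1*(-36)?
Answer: -3767754743/464757 ≈ -8106.9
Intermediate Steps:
q(K, g) = 53 (q(K, g) = 17 + 36 = 53)
E = -429594 (E = -232960 - 196634 = -429594)
E/q(-699, -574) - 109521/78921 = -429594/53 - 109521/78921 = -429594*1/53 - 109521*1/78921 = -429594/53 - 12169/8769 = -3767754743/464757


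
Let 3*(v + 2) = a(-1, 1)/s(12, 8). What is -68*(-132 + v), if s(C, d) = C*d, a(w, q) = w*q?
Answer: 656081/72 ≈ 9112.2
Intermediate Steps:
a(w, q) = q*w
v = -577/288 (v = -2 + ((1*(-1))/((12*8)))/3 = -2 + (-1/96)/3 = -2 + (-1*1/96)/3 = -2 + (⅓)*(-1/96) = -2 - 1/288 = -577/288 ≈ -2.0035)
-68*(-132 + v) = -68*(-132 - 577/288) = -68*(-38593/288) = 656081/72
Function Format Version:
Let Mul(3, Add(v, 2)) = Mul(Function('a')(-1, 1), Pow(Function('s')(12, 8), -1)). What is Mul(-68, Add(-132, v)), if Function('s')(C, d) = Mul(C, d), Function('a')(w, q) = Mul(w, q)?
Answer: Rational(656081, 72) ≈ 9112.2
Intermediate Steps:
Function('a')(w, q) = Mul(q, w)
v = Rational(-577, 288) (v = Add(-2, Mul(Rational(1, 3), Mul(Mul(1, -1), Pow(Mul(12, 8), -1)))) = Add(-2, Mul(Rational(1, 3), Mul(-1, Pow(96, -1)))) = Add(-2, Mul(Rational(1, 3), Mul(-1, Rational(1, 96)))) = Add(-2, Mul(Rational(1, 3), Rational(-1, 96))) = Add(-2, Rational(-1, 288)) = Rational(-577, 288) ≈ -2.0035)
Mul(-68, Add(-132, v)) = Mul(-68, Add(-132, Rational(-577, 288))) = Mul(-68, Rational(-38593, 288)) = Rational(656081, 72)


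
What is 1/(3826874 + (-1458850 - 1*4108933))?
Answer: -1/1740909 ≈ -5.7441e-7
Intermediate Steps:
1/(3826874 + (-1458850 - 1*4108933)) = 1/(3826874 + (-1458850 - 4108933)) = 1/(3826874 - 5567783) = 1/(-1740909) = -1/1740909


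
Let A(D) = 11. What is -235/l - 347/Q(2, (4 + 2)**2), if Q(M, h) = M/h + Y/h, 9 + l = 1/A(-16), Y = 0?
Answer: -609523/98 ≈ -6219.6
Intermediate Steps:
l = -98/11 (l = -9 + 1/11 = -98/11 ≈ -8.9091)
Q(M, h) = M/h (Q(M, h) = M/h + 0/h = M/h + 0 = M/h)
-235/l - 347/Q(2, (4 + 2)**2) = -235/(-98/11) - 347*(4 + 2)**2/2 = -235*(-11/98) - 347/(2/(6**2)) = 2585/98 - 347/(2/36) = 2585/98 - 347/(2*(1/36)) = 2585/98 - 347/1/18 = 2585/98 - 347*18 = 2585/98 - 6246 = -609523/98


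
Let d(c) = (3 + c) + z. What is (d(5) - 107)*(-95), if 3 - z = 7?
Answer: 9785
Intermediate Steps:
z = -4 (z = 3 - 1*7 = 3 - 7 = -4)
d(c) = -1 + c (d(c) = (3 + c) - 4 = -1 + c)
(d(5) - 107)*(-95) = ((-1 + 5) - 107)*(-95) = (4 - 107)*(-95) = -103*(-95) = 9785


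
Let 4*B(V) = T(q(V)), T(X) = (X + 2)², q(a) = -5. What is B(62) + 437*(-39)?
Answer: -68163/4 ≈ -17041.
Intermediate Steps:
T(X) = (2 + X)²
B(V) = 9/4 (B(V) = (2 - 5)²/4 = (¼)*(-3)² = (¼)*9 = 9/4)
B(62) + 437*(-39) = 9/4 + 437*(-39) = 9/4 - 17043 = -68163/4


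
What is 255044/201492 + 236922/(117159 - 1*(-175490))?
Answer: 4370580685/2105944011 ≈ 2.0754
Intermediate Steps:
255044/201492 + 236922/(117159 - 1*(-175490)) = 255044*(1/201492) + 236922/(117159 + 175490) = 63761/50373 + 236922/292649 = 63761/50373 + 236922*(1/292649) = 63761/50373 + 33846/41807 = 4370580685/2105944011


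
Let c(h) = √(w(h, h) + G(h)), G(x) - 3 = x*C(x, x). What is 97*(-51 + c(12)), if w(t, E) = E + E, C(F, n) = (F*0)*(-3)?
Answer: -4947 + 291*√3 ≈ -4443.0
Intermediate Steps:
C(F, n) = 0 (C(F, n) = 0*(-3) = 0)
G(x) = 3 (G(x) = 3 + x*0 = 3 + 0 = 3)
w(t, E) = 2*E
c(h) = √(3 + 2*h) (c(h) = √(2*h + 3) = √(3 + 2*h))
97*(-51 + c(12)) = 97*(-51 + √(3 + 2*12)) = 97*(-51 + √(3 + 24)) = 97*(-51 + √27) = 97*(-51 + 3*√3) = -4947 + 291*√3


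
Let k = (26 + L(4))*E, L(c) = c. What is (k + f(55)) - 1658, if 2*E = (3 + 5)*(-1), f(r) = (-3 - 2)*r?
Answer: -2053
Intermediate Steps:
f(r) = -5*r
E = -4 (E = ((3 + 5)*(-1))/2 = (8*(-1))/2 = (½)*(-8) = -4)
k = -120 (k = (26 + 4)*(-4) = 30*(-4) = -120)
(k + f(55)) - 1658 = (-120 - 5*55) - 1658 = (-120 - 275) - 1658 = -395 - 1658 = -2053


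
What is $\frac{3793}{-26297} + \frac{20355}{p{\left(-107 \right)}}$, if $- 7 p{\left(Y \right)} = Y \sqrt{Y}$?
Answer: $- \frac{3793}{26297} - \frac{142485 i \sqrt{107}}{11449} \approx -0.14424 - 128.73 i$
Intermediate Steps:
$p{\left(Y \right)} = - \frac{Y^{\frac{3}{2}}}{7}$ ($p{\left(Y \right)} = - \frac{Y \sqrt{Y}}{7} = - \frac{Y^{\frac{3}{2}}}{7}$)
$\frac{3793}{-26297} + \frac{20355}{p{\left(-107 \right)}} = \frac{3793}{-26297} + \frac{20355}{\left(- \frac{1}{7}\right) \left(-107\right)^{\frac{3}{2}}} = 3793 \left(- \frac{1}{26297}\right) + \frac{20355}{\left(- \frac{1}{7}\right) \left(- 107 i \sqrt{107}\right)} = - \frac{3793}{26297} + \frac{20355}{\frac{107}{7} i \sqrt{107}} = - \frac{3793}{26297} + 20355 \left(- \frac{7 i \sqrt{107}}{11449}\right) = - \frac{3793}{26297} - \frac{142485 i \sqrt{107}}{11449}$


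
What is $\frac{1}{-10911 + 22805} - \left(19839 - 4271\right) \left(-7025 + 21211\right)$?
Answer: $- \frac{2626761925311}{11894} \approx -2.2085 \cdot 10^{8}$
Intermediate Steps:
$\frac{1}{-10911 + 22805} - \left(19839 - 4271\right) \left(-7025 + 21211\right) = \frac{1}{11894} - 15568 \cdot 14186 = \frac{1}{11894} - 220847648 = - \frac{2626761925311}{11894}$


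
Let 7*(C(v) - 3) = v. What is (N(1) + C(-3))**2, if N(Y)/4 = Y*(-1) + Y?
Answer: 324/49 ≈ 6.6122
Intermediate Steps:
N(Y) = 0 (N(Y) = 4*(Y*(-1) + Y) = 4*(-Y + Y) = 4*0 = 0)
C(v) = 3 + v/7
(N(1) + C(-3))**2 = (0 + (3 + (1/7)*(-3)))**2 = (0 + (3 - 3/7))**2 = (0 + 18/7)**2 = (18/7)**2 = 324/49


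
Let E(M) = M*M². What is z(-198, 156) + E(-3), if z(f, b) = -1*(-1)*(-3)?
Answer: -30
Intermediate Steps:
E(M) = M³
z(f, b) = -3 (z(f, b) = 1*(-3) = -3)
z(-198, 156) + E(-3) = -3 + (-3)³ = -3 - 27 = -30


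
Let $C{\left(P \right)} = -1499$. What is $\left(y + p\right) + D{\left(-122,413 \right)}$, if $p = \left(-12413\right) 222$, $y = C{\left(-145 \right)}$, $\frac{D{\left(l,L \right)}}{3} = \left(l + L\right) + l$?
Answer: $-2756678$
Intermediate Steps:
$D{\left(l,L \right)} = 3 L + 6 l$ ($D{\left(l,L \right)} = 3 \left(\left(l + L\right) + l\right) = 3 \left(\left(L + l\right) + l\right) = 3 \left(L + 2 l\right) = 3 L + 6 l$)
$y = -1499$
$p = -2755686$
$\left(y + p\right) + D{\left(-122,413 \right)} = \left(-1499 - 2755686\right) + \left(3 \cdot 413 + 6 \left(-122\right)\right) = -2757185 + \left(1239 - 732\right) = -2757185 + 507 = -2756678$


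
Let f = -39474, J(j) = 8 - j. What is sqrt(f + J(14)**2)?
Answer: 3*I*sqrt(4382) ≈ 198.59*I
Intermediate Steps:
sqrt(f + J(14)**2) = sqrt(-39474 + (8 - 1*14)**2) = sqrt(-39474 + (8 - 14)**2) = sqrt(-39474 + (-6)**2) = sqrt(-39474 + 36) = sqrt(-39438) = 3*I*sqrt(4382)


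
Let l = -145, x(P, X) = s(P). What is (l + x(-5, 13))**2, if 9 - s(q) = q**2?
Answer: 25921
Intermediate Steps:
s(q) = 9 - q**2
x(P, X) = 9 - P**2
(l + x(-5, 13))**2 = (-145 + (9 - 1*(-5)**2))**2 = (-145 + (9 - 1*25))**2 = (-145 + (9 - 25))**2 = (-145 - 16)**2 = (-161)**2 = 25921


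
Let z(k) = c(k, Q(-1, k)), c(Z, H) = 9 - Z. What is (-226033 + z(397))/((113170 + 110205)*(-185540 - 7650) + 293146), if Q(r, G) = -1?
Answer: 226421/43153523104 ≈ 5.2469e-6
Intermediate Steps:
z(k) = 9 - k
(-226033 + z(397))/((113170 + 110205)*(-185540 - 7650) + 293146) = (-226033 + (9 - 1*397))/((113170 + 110205)*(-185540 - 7650) + 293146) = (-226033 + (9 - 397))/(223375*(-193190) + 293146) = (-226033 - 388)/(-43153816250 + 293146) = -226421/(-43153523104) = -226421*(-1/43153523104) = 226421/43153523104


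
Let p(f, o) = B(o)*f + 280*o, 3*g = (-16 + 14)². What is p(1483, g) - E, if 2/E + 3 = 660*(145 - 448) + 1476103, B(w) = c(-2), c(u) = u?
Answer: -4962830683/1914180 ≈ -2592.7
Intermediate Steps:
B(w) = -2
g = 4/3 (g = (-16 + 14)²/3 = (⅓)*(-2)² = (⅓)*4 = 4/3 ≈ 1.3333)
p(f, o) = -2*f + 280*o
E = 1/638060 (E = 2/(-3 + (660*(145 - 448) + 1476103)) = 2/(-3 + (660*(-303) + 1476103)) = 2/(-3 + (-199980 + 1476103)) = 2/(-3 + 1276123) = 2/1276120 = 2*(1/1276120) = 1/638060 ≈ 1.5673e-6)
p(1483, g) - E = (-2*1483 + 280*(4/3)) - 1*1/638060 = (-2966 + 1120/3) - 1/638060 = -7778/3 - 1/638060 = -4962830683/1914180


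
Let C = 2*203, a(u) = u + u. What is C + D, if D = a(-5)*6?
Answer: 346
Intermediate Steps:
a(u) = 2*u
C = 406
D = -60 (D = (2*(-5))*6 = -10*6 = -60)
C + D = 406 - 60 = 346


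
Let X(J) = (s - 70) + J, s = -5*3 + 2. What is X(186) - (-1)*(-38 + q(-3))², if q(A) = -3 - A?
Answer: 1547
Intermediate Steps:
s = -13 (s = -15 + 2 = -13)
X(J) = -83 + J (X(J) = (-13 - 70) + J = -83 + J)
X(186) - (-1)*(-38 + q(-3))² = (-83 + 186) - (-1)*(-38 + (-3 - 1*(-3)))² = 103 - (-1)*(-38 + (-3 + 3))² = 103 - (-1)*(-38 + 0)² = 103 - (-1)*(-38)² = 103 - (-1)*1444 = 103 - 1*(-1444) = 103 + 1444 = 1547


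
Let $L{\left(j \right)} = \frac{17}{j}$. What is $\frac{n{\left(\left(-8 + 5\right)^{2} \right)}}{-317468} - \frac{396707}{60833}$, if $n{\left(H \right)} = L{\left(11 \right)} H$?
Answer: $- \frac{1385368864085}{212437839284} \approx -6.5213$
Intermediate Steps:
$n{\left(H \right)} = \frac{17 H}{11}$ ($n{\left(H \right)} = \frac{17}{11} H = 17 \cdot \frac{1}{11} H = \frac{17 H}{11}$)
$\frac{n{\left(\left(-8 + 5\right)^{2} \right)}}{-317468} - \frac{396707}{60833} = \frac{\frac{17}{11} \left(-8 + 5\right)^{2}}{-317468} - \frac{396707}{60833} = \frac{17 \left(-3\right)^{2}}{11} \left(- \frac{1}{317468}\right) - \frac{396707}{60833} = \frac{17}{11} \cdot 9 \left(- \frac{1}{317468}\right) - \frac{396707}{60833} = \frac{153}{11} \left(- \frac{1}{317468}\right) - \frac{396707}{60833} = - \frac{153}{3492148} - \frac{396707}{60833} = - \frac{1385368864085}{212437839284}$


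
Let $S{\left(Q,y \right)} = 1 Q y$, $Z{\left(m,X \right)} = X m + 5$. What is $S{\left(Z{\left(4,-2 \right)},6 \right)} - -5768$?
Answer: $5750$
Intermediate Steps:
$Z{\left(m,X \right)} = 5 + X m$
$S{\left(Q,y \right)} = Q y$
$S{\left(Z{\left(4,-2 \right)},6 \right)} - -5768 = \left(5 - 8\right) 6 - -5768 = \left(5 - 8\right) 6 + 5768 = \left(-3\right) 6 + 5768 = -18 + 5768 = 5750$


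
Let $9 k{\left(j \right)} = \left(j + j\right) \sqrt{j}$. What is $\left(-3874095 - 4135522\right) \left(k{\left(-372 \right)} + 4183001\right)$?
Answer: $-33504235920617 + \frac{3972770032 i \sqrt{93}}{3} \approx -3.3504 \cdot 10^{13} + 1.2771 \cdot 10^{10} i$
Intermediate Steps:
$k{\left(j \right)} = \frac{2 j^{\frac{3}{2}}}{9}$ ($k{\left(j \right)} = \frac{\left(j + j\right) \sqrt{j}}{9} = \frac{2 j \sqrt{j}}{9} = \frac{2 j^{\frac{3}{2}}}{9}$)
$\left(-3874095 - 4135522\right) \left(k{\left(-372 \right)} + 4183001\right) = \left(-3874095 - 4135522\right) \left(\frac{2 \left(-372\right)^{\frac{3}{2}}}{9} + 4183001\right) = - 8009617 \left(\frac{2 \left(- 744 i \sqrt{93}\right)}{9} + 4183001\right) = - 8009617 \left(- \frac{496 i \sqrt{93}}{3} + 4183001\right) = - 8009617 \left(4183001 - \frac{496 i \sqrt{93}}{3}\right) = -33504235920617 + \frac{3972770032 i \sqrt{93}}{3}$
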